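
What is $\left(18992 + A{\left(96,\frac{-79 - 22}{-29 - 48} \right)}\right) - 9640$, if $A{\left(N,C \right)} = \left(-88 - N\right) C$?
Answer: $\frac{701520}{77} \approx 9110.7$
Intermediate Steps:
$A{\left(N,C \right)} = C \left(-88 - N\right)$
$\left(18992 + A{\left(96,\frac{-79 - 22}{-29 - 48} \right)}\right) - 9640 = \left(18992 - \frac{-79 - 22}{-29 - 48} \left(88 + 96\right)\right) - 9640 = \left(18992 - - \frac{101}{-77} \cdot 184\right) - 9640 = \left(18992 - \left(-101\right) \left(- \frac{1}{77}\right) 184\right) - 9640 = \left(18992 - \frac{101}{77} \cdot 184\right) - 9640 = \left(18992 - \frac{18584}{77}\right) - 9640 = \frac{1443800}{77} - 9640 = \frac{701520}{77}$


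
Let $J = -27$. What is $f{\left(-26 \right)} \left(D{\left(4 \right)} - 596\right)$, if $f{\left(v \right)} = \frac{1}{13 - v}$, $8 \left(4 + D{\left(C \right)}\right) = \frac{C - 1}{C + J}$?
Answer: $- \frac{36801}{2392} \approx -15.385$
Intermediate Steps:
$D{\left(C \right)} = -4 + \frac{-1 + C}{8 \left(-27 + C\right)}$ ($D{\left(C \right)} = -4 + \frac{\left(C - 1\right) \frac{1}{C - 27}}{8} = -4 + \frac{\left(-1 + C\right) \frac{1}{-27 + C}}{8} = -4 + \frac{\frac{1}{-27 + C} \left(-1 + C\right)}{8} = -4 + \frac{-1 + C}{8 \left(-27 + C\right)}$)
$f{\left(-26 \right)} \left(D{\left(4 \right)} - 596\right) = - \frac{1}{-13 - 26} \left(\frac{863 - 124}{8 \left(-27 + 4\right)} - 596\right) = - \frac{1}{-39} \left(\frac{863 - 124}{8 \left(-23\right)} - 596\right) = \left(-1\right) \left(- \frac{1}{39}\right) \left(\frac{1}{8} \left(- \frac{1}{23}\right) 739 - 596\right) = \frac{- \frac{739}{184} - 596}{39} = \frac{1}{39} \left(- \frac{110403}{184}\right) = - \frac{36801}{2392}$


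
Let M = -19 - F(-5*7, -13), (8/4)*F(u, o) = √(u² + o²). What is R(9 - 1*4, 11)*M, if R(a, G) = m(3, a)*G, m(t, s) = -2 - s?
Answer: 1463 + 77*√1394/2 ≈ 2900.4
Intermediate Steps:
R(a, G) = G*(-2 - a) (R(a, G) = (-2 - a)*G = G*(-2 - a))
F(u, o) = √(o² + u²)/2 (F(u, o) = √(u² + o²)/2 = √(o² + u²)/2)
M = -19 - √1394/2 (M = -19 - √((-13)² + (-5*7)²)/2 = -19 - √(169 + (-35)²)/2 = -19 - √(169 + 1225)/2 = -19 - √1394/2 ≈ -37.668)
R(9 - 1*4, 11)*M = (-1*11*(2 + (9 - 1*4)))*(-19 - √1394/2) = (-1*11*(2 + (9 - 4)))*(-19 - √1394/2) = (-1*11*(2 + 5))*(-19 - √1394/2) = (-1*11*7)*(-19 - √1394/2) = -77*(-19 - √1394/2) = 1463 + 77*√1394/2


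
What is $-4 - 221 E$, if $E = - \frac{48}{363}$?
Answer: $\frac{3052}{121} \approx 25.223$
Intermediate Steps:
$E = - \frac{16}{121}$ ($E = \left(-48\right) \frac{1}{363} = - \frac{16}{121} \approx -0.13223$)
$-4 - 221 E = -4 - - \frac{3536}{121} = -4 + \frac{3536}{121} = \frac{3052}{121}$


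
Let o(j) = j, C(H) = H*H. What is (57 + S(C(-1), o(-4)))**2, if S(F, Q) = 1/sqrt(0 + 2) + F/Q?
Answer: 51537/16 + 227*sqrt(2)/4 ≈ 3301.3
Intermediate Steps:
C(H) = H**2
S(F, Q) = sqrt(2)/2 + F/Q (S(F, Q) = 1/sqrt(2) + F/Q = 1*(sqrt(2)/2) + F/Q = sqrt(2)/2 + F/Q)
(57 + S(C(-1), o(-4)))**2 = (57 + (sqrt(2)/2 + (-1)**2/(-4)))**2 = (57 + (sqrt(2)/2 + 1*(-1/4)))**2 = (57 + (sqrt(2)/2 - 1/4))**2 = (57 + (-1/4 + sqrt(2)/2))**2 = (227/4 + sqrt(2)/2)**2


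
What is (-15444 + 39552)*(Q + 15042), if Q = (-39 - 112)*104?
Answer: -15959496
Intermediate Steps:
Q = -15704 (Q = -151*104 = -15704)
(-15444 + 39552)*(Q + 15042) = (-15444 + 39552)*(-15704 + 15042) = 24108*(-662) = -15959496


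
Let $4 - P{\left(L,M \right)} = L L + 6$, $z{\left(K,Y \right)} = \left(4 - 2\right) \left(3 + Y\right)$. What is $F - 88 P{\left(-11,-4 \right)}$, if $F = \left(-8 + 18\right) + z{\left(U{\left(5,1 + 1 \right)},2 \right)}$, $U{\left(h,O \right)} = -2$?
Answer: $10844$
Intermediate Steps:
$z{\left(K,Y \right)} = 6 + 2 Y$ ($z{\left(K,Y \right)} = 2 \left(3 + Y\right) = 6 + 2 Y$)
$P{\left(L,M \right)} = -2 - L^{2}$ ($P{\left(L,M \right)} = 4 - \left(L L + 6\right) = 4 - \left(L^{2} + 6\right) = 4 - \left(6 + L^{2}\right) = -2 - L^{2}$)
$F = 20$ ($F = \left(-8 + 18\right) + \left(6 + 2 \cdot 2\right) = 10 + \left(6 + 4\right) = 10 + 10 = 20$)
$F - 88 P{\left(-11,-4 \right)} = 20 - 88 \left(-2 - \left(-11\right)^{2}\right) = 20 - 88 \left(-2 - 121\right) = 20 - -10824 = 20 + 10824 = 10844$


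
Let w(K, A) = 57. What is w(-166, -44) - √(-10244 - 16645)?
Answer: 57 - I*√26889 ≈ 57.0 - 163.98*I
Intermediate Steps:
w(-166, -44) - √(-10244 - 16645) = 57 - √(-10244 - 16645) = 57 - √(-26889) = 57 - I*√26889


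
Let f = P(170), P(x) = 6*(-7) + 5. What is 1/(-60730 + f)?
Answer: -1/60767 ≈ -1.6456e-5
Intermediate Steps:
P(x) = -37 (P(x) = -42 + 5 = -37)
f = -37
1/(-60730 + f) = 1/(-60730 - 37) = 1/(-60767) = -1/60767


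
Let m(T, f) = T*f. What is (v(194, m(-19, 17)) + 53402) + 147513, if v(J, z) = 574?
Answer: 201489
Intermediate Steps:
(v(194, m(-19, 17)) + 53402) + 147513 = (574 + 53402) + 147513 = 53976 + 147513 = 201489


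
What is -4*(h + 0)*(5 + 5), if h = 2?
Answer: -80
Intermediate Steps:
-4*(h + 0)*(5 + 5) = -4*(2 + 0)*(5 + 5) = -8*10 = -4*20 = -80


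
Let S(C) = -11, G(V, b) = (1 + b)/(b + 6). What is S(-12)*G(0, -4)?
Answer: 33/2 ≈ 16.500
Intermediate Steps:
G(V, b) = (1 + b)/(6 + b)
S(-12)*G(0, -4) = -11*(1 - 4)/(6 - 4) = -11*(-3)/2 = -11*(-3/2) = 33/2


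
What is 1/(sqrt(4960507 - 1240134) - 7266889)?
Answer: -7266889/52807672017948 - sqrt(3720373)/52807672017948 ≈ -1.3765e-7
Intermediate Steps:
1/(sqrt(4960507 - 1240134) - 7266889) = 1/(sqrt(3720373) - 7266889) = 1/(-7266889 + sqrt(3720373))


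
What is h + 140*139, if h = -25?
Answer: 19435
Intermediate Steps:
h + 140*139 = -25 + 140*139 = -25 + 19460 = 19435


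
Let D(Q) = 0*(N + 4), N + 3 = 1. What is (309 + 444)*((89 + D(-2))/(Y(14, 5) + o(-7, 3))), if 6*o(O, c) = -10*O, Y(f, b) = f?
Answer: 201051/77 ≈ 2611.1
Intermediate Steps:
N = -2 (N = -3 + 1 = -2)
o(O, c) = -5*O/3 (o(O, c) = (-10*O)/6 = -5*O/3)
D(Q) = 0 (D(Q) = 0*(-2 + 4) = 0*2 = 0)
(309 + 444)*((89 + D(-2))/(Y(14, 5) + o(-7, 3))) = (309 + 444)*((89 + 0)/(14 - 5/3*(-7))) = 753*(89/(14 + 35/3)) = 753*(89/(77/3)) = 753*(89*(3/77)) = 753*(267/77) = 201051/77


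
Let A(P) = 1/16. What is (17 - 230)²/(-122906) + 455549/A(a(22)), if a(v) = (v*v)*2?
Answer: 895835240935/122906 ≈ 7.2888e+6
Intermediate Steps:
a(v) = 2*v² (a(v) = v²*2 = 2*v²)
A(P) = 1/16
(17 - 230)²/(-122906) + 455549/A(a(22)) = (17 - 230)²/(-122906) + 455549/(1/16) = (-213)²*(-1/122906) + 455549*16 = 45369*(-1/122906) + 7288784 = -45369/122906 + 7288784 = 895835240935/122906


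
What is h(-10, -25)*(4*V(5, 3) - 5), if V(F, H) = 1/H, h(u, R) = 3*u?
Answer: 110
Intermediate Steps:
h(-10, -25)*(4*V(5, 3) - 5) = (3*(-10))*(4/3 - 5) = -30*(4*(⅓) - 5) = -30*(4/3 - 5) = -30*(-11/3) = 110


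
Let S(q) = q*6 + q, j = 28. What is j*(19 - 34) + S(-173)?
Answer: -1631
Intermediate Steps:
S(q) = 7*q (S(q) = 6*q + q = 7*q)
j*(19 - 34) + S(-173) = 28*(19 - 34) + 7*(-173) = 28*(-15) - 1211 = -420 - 1211 = -1631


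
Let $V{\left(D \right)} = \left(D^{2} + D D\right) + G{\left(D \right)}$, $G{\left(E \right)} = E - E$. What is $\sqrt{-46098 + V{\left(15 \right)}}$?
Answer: $12 i \sqrt{317} \approx 213.65 i$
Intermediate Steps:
$G{\left(E \right)} = 0$
$V{\left(D \right)} = 2 D^{2}$ ($V{\left(D \right)} = \left(D^{2} + D D\right) + 0 = \left(D^{2} + D^{2}\right) + 0 = 2 D^{2} + 0 = 2 D^{2}$)
$\sqrt{-46098 + V{\left(15 \right)}} = \sqrt{-46098 + 2 \cdot 15^{2}} = \sqrt{-46098 + 2 \cdot 225} = \sqrt{-46098 + 450} = \sqrt{-45648} = 12 i \sqrt{317}$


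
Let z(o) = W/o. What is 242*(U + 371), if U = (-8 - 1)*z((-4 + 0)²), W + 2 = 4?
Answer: 358039/4 ≈ 89510.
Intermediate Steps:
W = 2 (W = -2 + 4 = 2)
z(o) = 2/o
U = -9/8 (U = (-8 - 1)*(2/((-4 + 0)²)) = -18/((-4)²) = -18/16 = -9*⅛ = -9/8 ≈ -1.1250)
242*(U + 371) = 242*(-9/8 + 371) = 242*(2959/8) = 358039/4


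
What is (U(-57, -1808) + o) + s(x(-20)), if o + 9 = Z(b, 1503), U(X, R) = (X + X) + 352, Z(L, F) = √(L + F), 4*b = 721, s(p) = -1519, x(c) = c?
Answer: -1290 + √6733/2 ≈ -1249.0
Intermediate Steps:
b = 721/4 (b = (¼)*721 = 721/4 ≈ 180.25)
Z(L, F) = √(F + L)
U(X, R) = 352 + 2*X (U(X, R) = 2*X + 352 = 352 + 2*X)
o = -9 + √6733/2 (o = -9 + √(1503 + 721/4) = -9 + √(6733/4) = -9 + √6733/2 ≈ 32.027)
(U(-57, -1808) + o) + s(x(-20)) = ((352 + 2*(-57)) + (-9 + √6733/2)) - 1519 = ((352 - 114) + (-9 + √6733/2)) - 1519 = (238 + (-9 + √6733/2)) - 1519 = (229 + √6733/2) - 1519 = -1290 + √6733/2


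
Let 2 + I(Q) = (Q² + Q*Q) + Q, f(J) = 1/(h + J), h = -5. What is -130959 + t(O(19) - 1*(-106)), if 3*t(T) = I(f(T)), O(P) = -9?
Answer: -1662663881/12696 ≈ -1.3096e+5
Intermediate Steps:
f(J) = 1/(-5 + J)
I(Q) = -2 + Q + 2*Q² (I(Q) = -2 + ((Q² + Q*Q) + Q) = -2 + ((Q² + Q²) + Q) = -2 + (2*Q² + Q) = -2 + (Q + 2*Q²) = -2 + Q + 2*Q²)
t(T) = -⅔ + 1/(3*(-5 + T)) + 2/(3*(-5 + T)²) (t(T) = (-2 + 1/(-5 + T) + 2*(1/(-5 + T))²)/3 = (-2 + 1/(-5 + T) + 2/(-5 + T)²)/3 = -⅔ + 1/(3*(-5 + T)) + 2/(3*(-5 + T)²))
-130959 + t(O(19) - 1*(-106)) = -130959 + (-53 - 2*(-9 - 1*(-106))² + 21*(-9 - 1*(-106)))/(3*(25 + (-9 - 1*(-106))² - 10*(-9 - 1*(-106)))) = -130959 + (-53 - 2*(-9 + 106)² + 21*(-9 + 106))/(3*(25 + (-9 + 106)² - 10*(-9 + 106))) = -130959 + (-53 - 2*97² + 21*97)/(3*(25 + 97² - 10*97)) = -130959 + (-53 - 2*9409 + 2037)/(3*(25 + 9409 - 970)) = -130959 + (⅓)*(-53 - 18818 + 2037)/8464 = -130959 + (⅓)*(1/8464)*(-16834) = -130959 - 8417/12696 = -1662663881/12696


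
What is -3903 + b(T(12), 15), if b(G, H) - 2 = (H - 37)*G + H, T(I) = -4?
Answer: -3798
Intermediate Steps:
b(G, H) = 2 + H + G*(-37 + H) (b(G, H) = 2 + ((H - 37)*G + H) = 2 + ((-37 + H)*G + H) = 2 + (G*(-37 + H) + H) = 2 + (H + G*(-37 + H)) = 2 + H + G*(-37 + H))
-3903 + b(T(12), 15) = -3903 + (2 + 15 - 37*(-4) - 4*15) = -3903 + (2 + 15 + 148 - 60) = -3903 + 105 = -3798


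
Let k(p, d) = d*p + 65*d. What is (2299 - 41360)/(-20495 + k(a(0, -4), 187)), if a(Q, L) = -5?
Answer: 737/175 ≈ 4.2114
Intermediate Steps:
k(p, d) = 65*d + d*p
(2299 - 41360)/(-20495 + k(a(0, -4), 187)) = (2299 - 41360)/(-20495 + 187*(65 - 5)) = -39061/(-20495 + 187*60) = -39061/(-20495 + 11220) = -39061/(-9275) = -39061*(-1/9275) = 737/175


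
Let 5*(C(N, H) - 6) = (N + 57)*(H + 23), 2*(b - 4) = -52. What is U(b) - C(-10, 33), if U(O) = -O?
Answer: -2552/5 ≈ -510.40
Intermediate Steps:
b = -22 (b = 4 + (½)*(-52) = 4 - 26 = -22)
C(N, H) = 6 + (23 + H)*(57 + N)/5 (C(N, H) = 6 + ((N + 57)*(H + 23))/5 = 6 + ((57 + N)*(23 + H))/5 = 6 + ((23 + H)*(57 + N))/5 = 6 + (23 + H)*(57 + N)/5)
U(b) - C(-10, 33) = -1*(-22) - (1341/5 + (23/5)*(-10) + (57/5)*33 + (⅕)*33*(-10)) = 22 - (1341/5 - 46 + 1881/5 - 66) = 22 - 1*2662/5 = 22 - 2662/5 = -2552/5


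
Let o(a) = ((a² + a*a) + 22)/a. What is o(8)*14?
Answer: 525/2 ≈ 262.50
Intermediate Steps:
o(a) = (22 + 2*a²)/a (o(a) = ((a² + a²) + 22)/a = (2*a² + 22)/a = (22 + 2*a²)/a)
o(8)*14 = (2*8 + 22/8)*14 = (16 + 22*(⅛))*14 = (16 + 11/4)*14 = (75/4)*14 = 525/2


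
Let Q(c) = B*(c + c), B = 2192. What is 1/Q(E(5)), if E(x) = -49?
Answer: -1/214816 ≈ -4.6551e-6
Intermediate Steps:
Q(c) = 4384*c (Q(c) = 2192*(c + c) = 2192*(2*c) = 4384*c)
1/Q(E(5)) = 1/(4384*(-49)) = 1/(-214816) = -1/214816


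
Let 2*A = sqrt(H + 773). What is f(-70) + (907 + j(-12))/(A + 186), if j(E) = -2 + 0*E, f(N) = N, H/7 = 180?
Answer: -8871250/136351 - 1810*sqrt(2033)/136351 ≈ -65.660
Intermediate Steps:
H = 1260 (H = 7*180 = 1260)
j(E) = -2 (j(E) = -2 + 0 = -2)
A = sqrt(2033)/2 (A = sqrt(1260 + 773)/2 = sqrt(2033)/2 ≈ 22.544)
f(-70) + (907 + j(-12))/(A + 186) = -70 + (907 - 2)/(sqrt(2033)/2 + 186) = -70 + 905/(186 + sqrt(2033)/2)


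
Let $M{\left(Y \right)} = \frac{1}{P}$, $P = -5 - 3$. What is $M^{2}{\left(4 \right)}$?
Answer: $\frac{1}{64} \approx 0.015625$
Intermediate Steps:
$P = -8$
$M{\left(Y \right)} = - \frac{1}{8}$ ($M{\left(Y \right)} = \frac{1}{-8} = - \frac{1}{8}$)
$M^{2}{\left(4 \right)} = \left(- \frac{1}{8}\right)^{2} = \frac{1}{64}$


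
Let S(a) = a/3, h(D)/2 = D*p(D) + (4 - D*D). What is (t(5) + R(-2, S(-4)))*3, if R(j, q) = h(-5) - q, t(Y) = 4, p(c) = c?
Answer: 40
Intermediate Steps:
h(D) = 8 (h(D) = 2*(D*D + (4 - D*D)) = 2*(D**2 + (4 - D**2)) = 2*4 = 8)
S(a) = a/3 (S(a) = a*(1/3) = a/3)
R(j, q) = 8 - q
(t(5) + R(-2, S(-4)))*3 = (4 + (8 - (-4)/3))*3 = (4 + (8 - 1*(-4/3)))*3 = (4 + (8 + 4/3))*3 = (4 + 28/3)*3 = (40/3)*3 = 40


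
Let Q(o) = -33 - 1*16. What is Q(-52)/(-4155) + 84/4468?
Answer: 141988/4641135 ≈ 0.030593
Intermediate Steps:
Q(o) = -49 (Q(o) = -33 - 16 = -49)
Q(-52)/(-4155) + 84/4468 = -49/(-4155) + 84/4468 = -49*(-1/4155) + 84*(1/4468) = 49/4155 + 21/1117 = 141988/4641135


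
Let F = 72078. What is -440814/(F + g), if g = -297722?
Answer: 220407/112822 ≈ 1.9536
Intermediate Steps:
-440814/(F + g) = -440814/(72078 - 297722) = -440814/(-225644) = -440814*(-1/225644) = 220407/112822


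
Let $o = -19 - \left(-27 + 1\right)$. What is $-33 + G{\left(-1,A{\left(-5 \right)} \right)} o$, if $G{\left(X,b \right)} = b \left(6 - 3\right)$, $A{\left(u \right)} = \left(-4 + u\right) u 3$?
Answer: $2802$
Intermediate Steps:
$A{\left(u \right)} = 3 u \left(-4 + u\right)$ ($A{\left(u \right)} = u \left(-4 + u\right) 3 = 3 u \left(-4 + u\right)$)
$G{\left(X,b \right)} = 3 b$ ($G{\left(X,b \right)} = b 3 = 3 b$)
$o = 7$ ($o = -19 - -26 = -19 + 26 = 7$)
$-33 + G{\left(-1,A{\left(-5 \right)} \right)} o = -33 + 3 \cdot 3 \left(-5\right) \left(-4 - 5\right) 7 = -33 + 3 \cdot 3 \left(-5\right) \left(-9\right) 7 = -33 + 3 \cdot 135 \cdot 7 = -33 + 405 \cdot 7 = -33 + 2835 = 2802$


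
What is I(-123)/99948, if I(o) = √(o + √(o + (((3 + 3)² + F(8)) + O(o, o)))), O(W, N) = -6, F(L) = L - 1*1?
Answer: √(-123 + I*√86)/99948 ≈ 4.1801e-6 + 0.00011104*I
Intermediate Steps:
F(L) = -1 + L (F(L) = L - 1 = -1 + L)
I(o) = √(o + √(37 + o)) (I(o) = √(o + √(o + (((3 + 3)² + (-1 + 8)) - 6))) = √(o + √(o + ((6² + 7) - 6))) = √(o + √(o + ((36 + 7) - 6))) = √(o + √(o + (43 - 6))) = √(o + √(o + 37)) = √(o + √(37 + o)))
I(-123)/99948 = √(-123 + √(37 - 123))/99948 = √(-123 + √(-86))*(1/99948) = √(-123 + I*√86)*(1/99948) = √(-123 + I*√86)/99948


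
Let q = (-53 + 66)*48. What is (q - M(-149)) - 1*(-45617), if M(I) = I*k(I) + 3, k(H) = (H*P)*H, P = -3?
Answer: -9877609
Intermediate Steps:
k(H) = -3*H² (k(H) = (H*(-3))*H = (-3*H)*H = -3*H²)
q = 624 (q = 13*48 = 624)
M(I) = 3 - 3*I³ (M(I) = I*(-3*I²) + 3 = -3*I³ + 3 = 3 - 3*I³)
(q - M(-149)) - 1*(-45617) = (624 - (3 - 3*(-149)³)) - 1*(-45617) = (624 - (3 - 3*(-3307949))) + 45617 = (624 - (3 + 9923847)) + 45617 = (624 - 1*9923850) + 45617 = (624 - 9923850) + 45617 = -9923226 + 45617 = -9877609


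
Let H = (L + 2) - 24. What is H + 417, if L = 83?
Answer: 478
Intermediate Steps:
H = 61 (H = (83 + 2) - 24 = 85 - 24 = 61)
H + 417 = 61 + 417 = 478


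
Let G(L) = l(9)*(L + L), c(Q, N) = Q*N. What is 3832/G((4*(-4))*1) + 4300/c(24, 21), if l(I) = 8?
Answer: -12977/2016 ≈ -6.4370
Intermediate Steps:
c(Q, N) = N*Q
G(L) = 16*L (G(L) = 8*(L + L) = 8*(2*L) = 16*L)
3832/G((4*(-4))*1) + 4300/c(24, 21) = 3832/((16*((4*(-4))*1))) + 4300/((21*24)) = 3832/((16*(-16*1))) + 4300/504 = 3832/((16*(-16))) + 4300*(1/504) = 3832/(-256) + 1075/126 = 3832*(-1/256) + 1075/126 = -479/32 + 1075/126 = -12977/2016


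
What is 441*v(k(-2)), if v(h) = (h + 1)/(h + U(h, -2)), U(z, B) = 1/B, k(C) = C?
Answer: 882/5 ≈ 176.40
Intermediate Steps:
v(h) = (1 + h)/(-½ + h) (v(h) = (h + 1)/(h + 1/(-2)) = (1 + h)/(h - ½) = (1 + h)/(-½ + h))
441*v(k(-2)) = 441*(2*(1 - 2)/(-1 + 2*(-2))) = 441*(2*(-1)/(-1 - 4)) = 441*(2*(-1)/(-5)) = 441*(2*(-⅕)*(-1)) = 441*(⅖) = 882/5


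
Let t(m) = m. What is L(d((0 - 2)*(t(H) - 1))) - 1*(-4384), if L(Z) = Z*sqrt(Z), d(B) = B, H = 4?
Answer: 4384 - 6*I*sqrt(6) ≈ 4384.0 - 14.697*I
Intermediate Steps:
L(Z) = Z**(3/2)
L(d((0 - 2)*(t(H) - 1))) - 1*(-4384) = ((0 - 2)*(4 - 1))**(3/2) - 1*(-4384) = (-2*3)**(3/2) + 4384 = (-6)**(3/2) + 4384 = -6*I*sqrt(6) + 4384 = 4384 - 6*I*sqrt(6)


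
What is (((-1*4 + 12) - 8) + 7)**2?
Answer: 49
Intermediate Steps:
(((-1*4 + 12) - 8) + 7)**2 = (((-4 + 12) - 8) + 7)**2 = ((8 - 8) + 7)**2 = (0 + 7)**2 = 7**2 = 49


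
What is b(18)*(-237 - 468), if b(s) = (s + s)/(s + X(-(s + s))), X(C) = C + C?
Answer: 470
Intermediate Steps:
X(C) = 2*C
b(s) = -⅔ (b(s) = (s + s)/(s + 2*(-(s + s))) = (2*s)/(s + 2*(-2*s)) = (2*s)/(s - 4*s) = (2*s)/((-3*s)) = (2*s)*(-1/(3*s)) = -⅔)
b(18)*(-237 - 468) = -2*(-237 - 468)/3 = -⅔*(-705) = 470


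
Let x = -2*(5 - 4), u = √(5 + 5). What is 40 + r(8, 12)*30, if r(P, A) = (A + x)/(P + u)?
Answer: 760/9 - 50*√10/9 ≈ 66.876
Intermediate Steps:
u = √10 ≈ 3.1623
x = -2 (x = -2*1 = -2)
r(P, A) = (-2 + A)/(P + √10) (r(P, A) = (A - 2)/(P + √10) = (-2 + A)/(P + √10))
40 + r(8, 12)*30 = 40 + ((-2 + 12)/(8 + √10))*30 = 40 + (10/(8 + √10))*30 = 40 + 300/(8 + √10)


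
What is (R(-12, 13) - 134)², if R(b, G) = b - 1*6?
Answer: 23104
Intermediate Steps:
R(b, G) = -6 + b (R(b, G) = b - 6 = -6 + b)
(R(-12, 13) - 134)² = ((-6 - 12) - 134)² = (-18 - 134)² = (-152)² = 23104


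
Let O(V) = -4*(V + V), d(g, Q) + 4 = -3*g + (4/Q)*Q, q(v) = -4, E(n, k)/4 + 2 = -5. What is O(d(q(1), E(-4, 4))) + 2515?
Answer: 2419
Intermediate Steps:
E(n, k) = -28 (E(n, k) = -8 + 4*(-5) = -8 - 20 = -28)
d(g, Q) = -3*g (d(g, Q) = -4 + (-3*g + (4/Q)*Q) = -4 + (-3*g + 4) = -4 + (4 - 3*g) = -3*g)
O(V) = -8*V
O(d(q(1), E(-4, 4))) + 2515 = -(-24)*(-4) + 2515 = -8*12 + 2515 = -96 + 2515 = 2419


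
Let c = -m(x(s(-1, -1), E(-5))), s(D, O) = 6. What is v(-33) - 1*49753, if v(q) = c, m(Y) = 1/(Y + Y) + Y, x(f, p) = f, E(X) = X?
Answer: -597109/12 ≈ -49759.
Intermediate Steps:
m(Y) = Y + 1/(2*Y) (m(Y) = 1/(2*Y) + Y = Y + 1/(2*Y))
c = -73/12 (c = -(6 + (½)/6) = -(6 + (½)*(⅙)) = -(6 + 1/12) = -1*73/12 = -73/12 ≈ -6.0833)
v(q) = -73/12
v(-33) - 1*49753 = -73/12 - 1*49753 = -73/12 - 49753 = -597109/12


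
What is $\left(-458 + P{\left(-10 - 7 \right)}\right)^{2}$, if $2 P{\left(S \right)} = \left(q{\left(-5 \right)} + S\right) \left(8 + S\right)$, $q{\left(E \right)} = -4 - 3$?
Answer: $122500$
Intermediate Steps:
$q{\left(E \right)} = -7$ ($q{\left(E \right)} = -4 - 3 = -7$)
$P{\left(S \right)} = \frac{\left(-7 + S\right) \left(8 + S\right)}{2}$
$\left(-458 + P{\left(-10 - 7 \right)}\right)^{2} = \left(-458 + \left(-28 + \frac{-10 - 7}{2} + \frac{\left(-10 - 7\right)^{2}}{2}\right)\right)^{2} = \left(-458 + \left(-28 + \frac{1}{2} \left(-17\right) + \frac{\left(-17\right)^{2}}{2}\right)\right)^{2} = \left(-458 - -108\right)^{2} = \left(-458 + 108\right)^{2} = \left(-350\right)^{2} = 122500$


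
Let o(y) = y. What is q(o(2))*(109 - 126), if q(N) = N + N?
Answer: -68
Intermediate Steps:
q(N) = 2*N
q(o(2))*(109 - 126) = (2*2)*(109 - 126) = 4*(-17) = -68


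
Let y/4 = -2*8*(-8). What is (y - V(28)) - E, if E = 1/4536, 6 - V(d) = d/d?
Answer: 2299751/4536 ≈ 507.00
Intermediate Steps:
V(d) = 5 (V(d) = 6 - d/d = 6 - 1*1 = 6 - 1 = 5)
y = 512 (y = 4*(-2*8*(-8)) = 4*(-16*(-8)) = 4*128 = 512)
E = 1/4536 ≈ 0.00022046
(y - V(28)) - E = (512 - 1*5) - 1*1/4536 = (512 - 5) - 1/4536 = 507 - 1/4536 = 2299751/4536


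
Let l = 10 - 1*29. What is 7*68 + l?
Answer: 457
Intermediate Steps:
l = -19 (l = 10 - 29 = -19)
7*68 + l = 7*68 - 19 = 476 - 19 = 457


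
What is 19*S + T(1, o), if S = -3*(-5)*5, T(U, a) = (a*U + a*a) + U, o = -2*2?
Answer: 1438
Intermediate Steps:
o = -4
T(U, a) = U + a**2 + U*a (T(U, a) = (U*a + a**2) + U = (a**2 + U*a) + U = U + a**2 + U*a)
S = 75 (S = 15*5 = 75)
19*S + T(1, o) = 19*75 + (1 + (-4)**2 + 1*(-4)) = 1425 + (1 + 16 - 4) = 1425 + 13 = 1438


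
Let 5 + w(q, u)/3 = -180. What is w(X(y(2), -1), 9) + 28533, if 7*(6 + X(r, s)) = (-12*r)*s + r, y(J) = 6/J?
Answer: 27978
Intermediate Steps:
X(r, s) = -6 + r/7 - 12*r*s/7 (X(r, s) = -6 + ((-12*r)*s + r)/7 = -6 + (-12*r*s + r)/7 = -6 + (r - 12*r*s)/7 = -6 + (r/7 - 12*r*s/7) = -6 + r/7 - 12*r*s/7)
w(q, u) = -555 (w(q, u) = -15 + 3*(-180) = -15 - 540 = -555)
w(X(y(2), -1), 9) + 28533 = -555 + 28533 = 27978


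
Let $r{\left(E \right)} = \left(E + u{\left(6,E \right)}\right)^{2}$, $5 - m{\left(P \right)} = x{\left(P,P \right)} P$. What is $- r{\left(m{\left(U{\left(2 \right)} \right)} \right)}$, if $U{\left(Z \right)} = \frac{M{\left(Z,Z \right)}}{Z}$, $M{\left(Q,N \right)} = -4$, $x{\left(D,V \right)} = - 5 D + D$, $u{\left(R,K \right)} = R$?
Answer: $-729$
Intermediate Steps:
$x{\left(D,V \right)} = - 4 D$
$U{\left(Z \right)} = - \frac{4}{Z}$
$m{\left(P \right)} = 5 + 4 P^{2}$ ($m{\left(P \right)} = 5 - - 4 P P = 5 - - 4 P^{2} = 5 + 4 P^{2}$)
$r{\left(E \right)} = \left(6 + E\right)^{2}$ ($r{\left(E \right)} = \left(E + 6\right)^{2} = \left(6 + E\right)^{2}$)
$- r{\left(m{\left(U{\left(2 \right)} \right)} \right)} = - \left(6 + \left(5 + 4 \left(- \frac{4}{2}\right)^{2}\right)\right)^{2} = - \left(6 + \left(5 + 4 \left(\left(-4\right) \frac{1}{2}\right)^{2}\right)\right)^{2} = - \left(6 + \left(5 + 4 \left(-2\right)^{2}\right)\right)^{2} = - \left(6 + \left(5 + 4 \cdot 4\right)\right)^{2} = - \left(6 + \left(5 + 16\right)\right)^{2} = - \left(6 + 21\right)^{2} = - 27^{2} = \left(-1\right) 729 = -729$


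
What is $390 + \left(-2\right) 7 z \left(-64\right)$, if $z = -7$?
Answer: $-5882$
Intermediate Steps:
$390 + \left(-2\right) 7 z \left(-64\right) = 390 + \left(-2\right) 7 \left(-7\right) \left(-64\right) = 390 + \left(-14\right) \left(-7\right) \left(-64\right) = 390 + 98 \left(-64\right) = 390 - 6272 = -5882$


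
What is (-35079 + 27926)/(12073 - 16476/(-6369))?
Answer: -15185819/25636471 ≈ -0.59235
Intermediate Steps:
(-35079 + 27926)/(12073 - 16476/(-6369)) = -7153/(12073 - 16476*(-1/6369)) = -7153/(12073 + 5492/2123) = -7153/25636471/2123 = -7153*2123/25636471 = -15185819/25636471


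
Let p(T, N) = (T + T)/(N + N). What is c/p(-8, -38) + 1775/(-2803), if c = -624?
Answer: -8309867/2803 ≈ -2964.6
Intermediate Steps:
p(T, N) = T/N (p(T, N) = (2*T)/((2*N)) = (2*T)*(1/(2*N)) = T/N)
c/p(-8, -38) + 1775/(-2803) = -624/((-8/(-38))) + 1775/(-2803) = -624/((-8*(-1/38))) + 1775*(-1/2803) = -624/4/19 - 1775/2803 = -624*19/4 - 1775/2803 = -2964 - 1775/2803 = -8309867/2803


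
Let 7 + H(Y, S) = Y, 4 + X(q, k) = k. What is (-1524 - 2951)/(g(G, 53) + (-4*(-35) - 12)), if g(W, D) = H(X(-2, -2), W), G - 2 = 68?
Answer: -895/23 ≈ -38.913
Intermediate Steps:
G = 70 (G = 2 + 68 = 70)
X(q, k) = -4 + k
H(Y, S) = -7 + Y
g(W, D) = -13 (g(W, D) = -7 + (-4 - 2) = -7 - 6 = -13)
(-1524 - 2951)/(g(G, 53) + (-4*(-35) - 12)) = (-1524 - 2951)/(-13 + (-4*(-35) - 12)) = -4475/(-13 + (140 - 12)) = -4475/(-13 + 128) = -4475/115 = -4475*1/115 = -895/23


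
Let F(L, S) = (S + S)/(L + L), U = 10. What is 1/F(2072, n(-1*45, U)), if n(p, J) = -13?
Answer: -2072/13 ≈ -159.38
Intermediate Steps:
F(L, S) = S/L (F(L, S) = (2*S)/((2*L)) = (2*S)*(1/(2*L)) = S/L)
1/F(2072, n(-1*45, U)) = 1/(-13/2072) = -2072/13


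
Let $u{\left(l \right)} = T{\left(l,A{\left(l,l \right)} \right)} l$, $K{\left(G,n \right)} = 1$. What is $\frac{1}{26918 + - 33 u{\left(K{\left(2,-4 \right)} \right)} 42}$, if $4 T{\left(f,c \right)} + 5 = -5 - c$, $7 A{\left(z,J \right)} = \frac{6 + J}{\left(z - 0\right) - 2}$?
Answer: $\frac{2}{60073} \approx 3.3293 \cdot 10^{-5}$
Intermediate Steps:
$A{\left(z,J \right)} = \frac{6 + J}{7 \left(-2 + z\right)}$ ($A{\left(z,J \right)} = \frac{\left(6 + J\right) \frac{1}{\left(z - 0\right) - 2}}{7} = \frac{\left(6 + J\right) \frac{1}{\left(z + 0\right) - 2}}{7} = \frac{\left(6 + J\right) \frac{1}{z - 2}}{7} = \frac{\left(6 + J\right) \frac{1}{-2 + z}}{7} = \frac{\frac{1}{-2 + z} \left(6 + J\right)}{7} = \frac{6 + J}{7 \left(-2 + z\right)}$)
$T{\left(f,c \right)} = - \frac{5}{2} - \frac{c}{4}$ ($T{\left(f,c \right)} = - \frac{5}{4} + \frac{-5 - c}{4} = - \frac{5}{4} - \left(\frac{5}{4} + \frac{c}{4}\right) = - \frac{5}{2} - \frac{c}{4}$)
$u{\left(l \right)} = l \left(- \frac{5}{2} - \frac{6 + l}{28 \left(-2 + l\right)}\right)$ ($u{\left(l \right)} = \left(- \frac{5}{2} - \frac{\frac{1}{7} \frac{1}{-2 + l} \left(6 + l\right)}{4}\right) l = \left(- \frac{5}{2} - \frac{6 + l}{28 \left(-2 + l\right)}\right) l = l \left(- \frac{5}{2} - \frac{6 + l}{28 \left(-2 + l\right)}\right)$)
$\frac{1}{26918 + - 33 u{\left(K{\left(2,-4 \right)} \right)} 42} = \frac{1}{26918 + - 33 \cdot \frac{1}{28} \cdot 1 \frac{1}{-2 + 1} \left(134 - 71\right) 42} = \frac{1}{26918 + - 33 \cdot \frac{1}{28} \cdot 1 \frac{1}{-1} \left(134 - 71\right) 42} = \frac{1}{26918 + - 33 \cdot \frac{1}{28} \cdot 1 \left(-1\right) 63 \cdot 42} = \frac{1}{26918 + \left(-33\right) \left(- \frac{9}{4}\right) 42} = \frac{1}{26918 + \frac{297}{4} \cdot 42} = \frac{1}{26918 + \frac{6237}{2}} = \frac{1}{\frac{60073}{2}} = \frac{2}{60073}$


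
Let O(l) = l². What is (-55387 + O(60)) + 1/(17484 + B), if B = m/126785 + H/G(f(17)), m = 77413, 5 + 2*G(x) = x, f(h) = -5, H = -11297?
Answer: -129635516683849/2503244382 ≈ -51787.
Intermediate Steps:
G(x) = -5/2 + x/2
B = 286535442/126785 (B = 77413/126785 - 11297/(-5/2 + (½)*(-5)) = 77413*(1/126785) - 11297/(-5/2 - 5/2) = 77413/126785 - 11297/(-5) = 77413/126785 - 11297*(-⅕) = 77413/126785 + 11297/5 = 286535442/126785 ≈ 2260.0)
(-55387 + O(60)) + 1/(17484 + B) = (-55387 + 60²) + 1/(17484 + 286535442/126785) = (-55387 + 3600) + 1/(2503244382/126785) = -51787 + 126785/2503244382 = -129635516683849/2503244382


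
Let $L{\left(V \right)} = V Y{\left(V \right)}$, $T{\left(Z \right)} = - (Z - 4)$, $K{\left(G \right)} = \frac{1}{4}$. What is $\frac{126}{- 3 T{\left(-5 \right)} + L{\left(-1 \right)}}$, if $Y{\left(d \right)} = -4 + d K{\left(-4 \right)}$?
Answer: $- \frac{72}{13} \approx -5.5385$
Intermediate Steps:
$K{\left(G \right)} = \frac{1}{4}$
$T{\left(Z \right)} = 4 - Z$ ($T{\left(Z \right)} = - (-4 + Z) = 4 - Z$)
$Y{\left(d \right)} = -4 + \frac{d}{4}$ ($Y{\left(d \right)} = -4 + d \frac{1}{4} = -4 + \frac{d}{4}$)
$L{\left(V \right)} = V \left(-4 + \frac{V}{4}\right)$
$\frac{126}{- 3 T{\left(-5 \right)} + L{\left(-1 \right)}} = \frac{126}{- 3 \left(4 - -5\right) + \frac{1}{4} \left(-1\right) \left(-16 - 1\right)} = \frac{126}{- 3 \left(4 + 5\right) + \frac{1}{4} \left(-1\right) \left(-17\right)} = \frac{126}{\left(-3\right) 9 + \frac{17}{4}} = \frac{126}{-27 + \frac{17}{4}} = \frac{126}{- \frac{91}{4}} = 126 \left(- \frac{4}{91}\right) = - \frac{72}{13}$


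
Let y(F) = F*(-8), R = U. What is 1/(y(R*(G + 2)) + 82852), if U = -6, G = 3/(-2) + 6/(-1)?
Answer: 1/82588 ≈ 1.2108e-5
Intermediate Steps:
G = -15/2 (G = 3*(-½) + 6*(-1) = -3/2 - 6 = -15/2 ≈ -7.5000)
R = -6
y(F) = -8*F
1/(y(R*(G + 2)) + 82852) = 1/(-(-48)*(-15/2 + 2) + 82852) = 1/(-(-48)*(-11)/2 + 82852) = 1/(-8*33 + 82852) = 1/(-264 + 82852) = 1/82588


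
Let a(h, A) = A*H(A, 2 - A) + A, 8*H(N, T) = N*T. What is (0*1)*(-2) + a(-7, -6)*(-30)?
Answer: -900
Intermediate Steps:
H(N, T) = N*T/8 (H(N, T) = (N*T)/8 = N*T/8)
a(h, A) = A + A²*(2 - A)/8 (a(h, A) = A*(A*(2 - A)/8) + A = A²*(2 - A)/8 + A = A + A²*(2 - A)/8)
(0*1)*(-2) + a(-7, -6)*(-30) = (0*1)*(-2) - ⅛*(-6)*(-8 - 6*(-2 - 6))*(-30) = 0*(-2) - ⅛*(-6)*(-8 - 6*(-8))*(-30) = 0 - ⅛*(-6)*(-8 + 48)*(-30) = 0 - ⅛*(-6)*40*(-30) = 0 + 30*(-30) = 0 - 900 = -900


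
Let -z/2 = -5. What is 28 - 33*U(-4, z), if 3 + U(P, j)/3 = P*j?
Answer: 4285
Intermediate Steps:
z = 10 (z = -2*(-5) = 10)
U(P, j) = -9 + 3*P*j (U(P, j) = -9 + 3*(P*j) = -9 + 3*P*j)
28 - 33*U(-4, z) = 28 - 33*(-9 + 3*(-4)*10) = 28 - 33*(-9 - 120) = 28 - 33*(-129) = 28 + 4257 = 4285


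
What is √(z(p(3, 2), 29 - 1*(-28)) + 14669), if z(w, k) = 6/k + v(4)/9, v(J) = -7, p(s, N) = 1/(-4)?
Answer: 2*√11914349/57 ≈ 121.11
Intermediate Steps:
p(s, N) = -¼
z(w, k) = -7/9 + 6/k (z(w, k) = 6/k - 7/9 = -7/9 + 6/k)
√(z(p(3, 2), 29 - 1*(-28)) + 14669) = √((-7/9 + 6/(29 - 1*(-28))) + 14669) = √((-7/9 + 6/(29 + 28)) + 14669) = √((-7/9 + 6/57) + 14669) = √((-7/9 + 6*(1/57)) + 14669) = √((-7/9 + 2/19) + 14669) = √(-115/171 + 14669) = √(2508284/171) = 2*√11914349/57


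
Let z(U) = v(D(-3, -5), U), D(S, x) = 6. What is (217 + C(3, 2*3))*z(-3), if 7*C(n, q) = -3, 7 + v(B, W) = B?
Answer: -1516/7 ≈ -216.57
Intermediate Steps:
v(B, W) = -7 + B
C(n, q) = -3/7 (C(n, q) = (1/7)*(-3) = -3/7)
z(U) = -1 (z(U) = -7 + 6 = -1)
(217 + C(3, 2*3))*z(-3) = (217 - 3/7)*(-1) = (1516/7)*(-1) = -1516/7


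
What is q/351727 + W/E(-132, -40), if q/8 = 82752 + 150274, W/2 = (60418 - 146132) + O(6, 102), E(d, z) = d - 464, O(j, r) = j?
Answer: 15350675850/52407323 ≈ 292.91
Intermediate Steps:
E(d, z) = -464 + d
W = -171416 (W = 2*((60418 - 146132) + 6) = 2*(-85714 + 6) = 2*(-85708) = -171416)
q = 1864208 (q = 8*(82752 + 150274) = 8*233026 = 1864208)
q/351727 + W/E(-132, -40) = 1864208/351727 - 171416/(-464 - 132) = 1864208*(1/351727) - 171416/(-596) = 1864208/351727 - 171416*(-1/596) = 1864208/351727 + 42854/149 = 15350675850/52407323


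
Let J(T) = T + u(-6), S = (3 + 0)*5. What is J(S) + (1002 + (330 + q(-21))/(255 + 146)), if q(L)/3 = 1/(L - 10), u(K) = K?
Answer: 12577968/12431 ≈ 1011.8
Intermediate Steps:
q(L) = 3/(-10 + L) (q(L) = 3/(L - 10) = 3/(-10 + L))
S = 15 (S = 3*5 = 15)
J(T) = -6 + T (J(T) = T - 6 = -6 + T)
J(S) + (1002 + (330 + q(-21))/(255 + 146)) = (-6 + 15) + (1002 + (330 + 3/(-10 - 21))/(255 + 146)) = 9 + (1002 + (330 + 3/(-31))/401) = 9 + (1002 + (330 + 3*(-1/31))*(1/401)) = 9 + (1002 + (330 - 3/31)*(1/401)) = 9 + (1002 + (10227/31)*(1/401)) = 9 + (1002 + 10227/12431) = 9 + 12466089/12431 = 12577968/12431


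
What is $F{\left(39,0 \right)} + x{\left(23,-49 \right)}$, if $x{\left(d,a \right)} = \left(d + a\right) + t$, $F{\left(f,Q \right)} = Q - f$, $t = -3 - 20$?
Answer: $-88$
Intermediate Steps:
$t = -23$ ($t = -3 - 20 = -23$)
$x{\left(d,a \right)} = -23 + a + d$ ($x{\left(d,a \right)} = \left(d + a\right) - 23 = \left(a + d\right) - 23 = -23 + a + d$)
$F{\left(39,0 \right)} + x{\left(23,-49 \right)} = \left(0 - 39\right) - 49 = -39 - 49 = -88$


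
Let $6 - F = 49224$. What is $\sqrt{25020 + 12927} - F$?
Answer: $49218 + \sqrt{37947} \approx 49413.0$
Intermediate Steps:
$F = -49218$ ($F = 6 - 49224 = -49218$)
$\sqrt{25020 + 12927} - F = \sqrt{25020 + 12927} - -49218 = \sqrt{37947} + 49218 = 49218 + \sqrt{37947}$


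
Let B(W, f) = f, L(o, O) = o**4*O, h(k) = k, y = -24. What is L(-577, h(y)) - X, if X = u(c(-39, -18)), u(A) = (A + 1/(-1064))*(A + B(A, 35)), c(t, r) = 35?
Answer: -202175295716979/76 ≈ -2.6602e+12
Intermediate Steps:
L(o, O) = O*o**4
u(A) = (35 + A)*(-1/1064 + A) (u(A) = (A + 1/(-1064))*(A + 35) = (A - 1/1064)*(35 + A) = (-1/1064 + A)*(35 + A) = (35 + A)*(-1/1064 + A))
X = 186195/76 (X = -5/152 + 35**2 + (37239/1064)*35 = -5/152 + 1225 + 186195/152 = 186195/76 ≈ 2449.9)
L(-577, h(y)) - X = -24*(-577)**4 - 1*186195/76 = -24*110841719041 - 186195/76 = -2660201256984 - 186195/76 = -202175295716979/76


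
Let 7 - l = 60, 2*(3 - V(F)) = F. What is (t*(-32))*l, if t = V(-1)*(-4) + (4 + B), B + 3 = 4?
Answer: -15264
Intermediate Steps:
B = 1 (B = -3 + 4 = 1)
V(F) = 3 - F/2
l = -53 (l = 7 - 1*60 = 7 - 60 = -53)
t = -9 (t = (3 - 1/2*(-1))*(-4) + (4 + 1) = (3 + 1/2)*(-4) + 5 = (7/2)*(-4) + 5 = -14 + 5 = -9)
(t*(-32))*l = -9*(-32)*(-53) = 288*(-53) = -15264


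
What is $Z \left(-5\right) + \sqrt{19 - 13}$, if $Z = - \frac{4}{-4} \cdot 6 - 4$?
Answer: $-10 + \sqrt{6} \approx -7.5505$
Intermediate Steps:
$Z = 2$ ($Z = \left(-4\right) \left(- \frac{1}{4}\right) 6 - 4 = 1 \cdot 6 - 4 = 6 - 4 = 2$)
$Z \left(-5\right) + \sqrt{19 - 13} = 2 \left(-5\right) + \sqrt{19 - 13} = -10 + \sqrt{6}$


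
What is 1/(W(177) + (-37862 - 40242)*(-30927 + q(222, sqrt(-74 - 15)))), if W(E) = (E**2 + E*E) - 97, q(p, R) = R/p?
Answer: 29762422403049/71893660197969754395137 + 4334772*I*sqrt(89)/71893660197969754395137 ≈ 4.1398e-10 + 5.6881e-16*I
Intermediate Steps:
W(E) = -97 + 2*E**2 (W(E) = (E**2 + E**2) - 97 = 2*E**2 - 97 = -97 + 2*E**2)
1/(W(177) + (-37862 - 40242)*(-30927 + q(222, sqrt(-74 - 15)))) = 1/((-97 + 2*177**2) + (-37862 - 40242)*(-30927 + sqrt(-74 - 15)/222)) = 1/((-97 + 2*31329) - 78104*(-30927 + sqrt(-89)*(1/222))) = 1/((-97 + 62658) - 78104*(-30927 + (I*sqrt(89))*(1/222))) = 1/(62561 - 78104*(-30927 + I*sqrt(89)/222)) = 1/(62561 + (2415522408 - 39052*I*sqrt(89)/111)) = 1/(2415584969 - 39052*I*sqrt(89)/111)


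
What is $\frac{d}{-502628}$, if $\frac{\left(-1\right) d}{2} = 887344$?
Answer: $\frac{443672}{125657} \approx 3.5308$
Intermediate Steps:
$d = -1774688$ ($d = \left(-2\right) 887344 = -1774688$)
$\frac{d}{-502628} = - \frac{1774688}{-502628} = \left(-1774688\right) \left(- \frac{1}{502628}\right) = \frac{443672}{125657}$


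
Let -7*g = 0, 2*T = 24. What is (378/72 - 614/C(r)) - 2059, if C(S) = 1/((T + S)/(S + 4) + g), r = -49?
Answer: -460547/180 ≈ -2558.6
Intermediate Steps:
T = 12 (T = (½)*24 = 12)
g = 0 (g = -⅐*0 = 0)
C(S) = (4 + S)/(12 + S) (C(S) = 1/((12 + S)/(S + 4) + 0) = 1/((12 + S)/(4 + S) + 0) = 1/((12 + S)/(4 + S)) = (4 + S)/(12 + S))
(378/72 - 614/C(r)) - 2059 = (378/72 - 614*(12 - 49)/(4 - 49)) - 2059 = (378*(1/72) - 614/(-45/(-37))) - 2059 = (21/4 - 614/((-1/37*(-45)))) - 2059 = (21/4 - 614/45/37) - 2059 = (21/4 - 614*37/45) - 2059 = (21/4 - 22718/45) - 2059 = -89927/180 - 2059 = -460547/180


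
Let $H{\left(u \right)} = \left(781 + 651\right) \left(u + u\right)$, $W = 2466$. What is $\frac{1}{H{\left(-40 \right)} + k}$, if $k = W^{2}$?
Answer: $\frac{1}{5966596} \approx 1.676 \cdot 10^{-7}$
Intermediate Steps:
$k = 6081156$ ($k = 2466^{2} = 6081156$)
$H{\left(u \right)} = 2864 u$ ($H{\left(u \right)} = 1432 \cdot 2 u = 2864 u$)
$\frac{1}{H{\left(-40 \right)} + k} = \frac{1}{2864 \left(-40\right) + 6081156} = \frac{1}{-114560 + 6081156} = \frac{1}{5966596}$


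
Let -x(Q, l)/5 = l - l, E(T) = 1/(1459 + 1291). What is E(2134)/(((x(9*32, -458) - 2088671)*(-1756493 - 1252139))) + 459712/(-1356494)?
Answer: -3972168342311942809753/11720865505655926906000 ≈ -0.33890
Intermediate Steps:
E(T) = 1/2750
x(Q, l) = 0 (x(Q, l) = -5*(l - l) = -5*0 = 0)
E(2134)/(((x(9*32, -458) - 2088671)*(-1756493 - 1252139))) + 459712/(-1356494) = 1/(2750*(((0 - 2088671)*(-1756493 - 1252139)))) + 459712/(-1356494) = 1/(2750*((-2088671*(-3008632)))) + 459712*(-1/1356494) = (1/2750)/6284042408072 - 229856/678247 = (1/2750)*(1/6284042408072) - 229856/678247 = 1/17281116622198000 - 229856/678247 = -3972168342311942809753/11720865505655926906000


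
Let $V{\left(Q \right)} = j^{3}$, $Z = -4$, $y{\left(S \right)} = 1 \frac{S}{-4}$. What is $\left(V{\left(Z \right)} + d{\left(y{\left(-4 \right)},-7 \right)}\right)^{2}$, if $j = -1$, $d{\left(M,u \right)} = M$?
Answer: $0$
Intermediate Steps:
$y{\left(S \right)} = - \frac{S}{4}$ ($y{\left(S \right)} = 1 S \left(- \frac{1}{4}\right) = 1 \left(- \frac{S}{4}\right) = - \frac{S}{4}$)
$V{\left(Q \right)} = -1$ ($V{\left(Q \right)} = \left(-1\right)^{3} = -1$)
$\left(V{\left(Z \right)} + d{\left(y{\left(-4 \right)},-7 \right)}\right)^{2} = \left(-1 - -1\right)^{2} = \left(-1 + 1\right)^{2} = 0^{2} = 0$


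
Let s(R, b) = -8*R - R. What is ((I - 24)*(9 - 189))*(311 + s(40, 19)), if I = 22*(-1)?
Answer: -405720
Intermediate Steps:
s(R, b) = -9*R
I = -22
((I - 24)*(9 - 189))*(311 + s(40, 19)) = ((-22 - 24)*(9 - 189))*(311 - 9*40) = (-46*(-180))*(311 - 360) = 8280*(-49) = -405720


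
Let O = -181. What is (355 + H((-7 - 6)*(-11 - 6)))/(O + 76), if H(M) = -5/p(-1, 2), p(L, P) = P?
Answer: -47/14 ≈ -3.3571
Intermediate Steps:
H(M) = -5/2
(355 + H((-7 - 6)*(-11 - 6)))/(O + 76) = (355 - 5/2)/(-181 + 76) = (705/2)/(-105) = (705/2)*(-1/105) = -47/14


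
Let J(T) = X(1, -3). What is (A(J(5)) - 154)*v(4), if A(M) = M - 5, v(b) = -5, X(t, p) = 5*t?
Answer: 770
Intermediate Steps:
J(T) = 5 (J(T) = 5*1 = 5)
A(M) = -5 + M
(A(J(5)) - 154)*v(4) = ((-5 + 5) - 154)*(-5) = (0 - 154)*(-5) = -154*(-5) = 770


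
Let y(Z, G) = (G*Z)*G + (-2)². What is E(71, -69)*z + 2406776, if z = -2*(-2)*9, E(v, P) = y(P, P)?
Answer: -9419404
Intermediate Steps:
y(Z, G) = 4 + Z*G² (y(Z, G) = Z*G² + 4 = 4 + Z*G²)
E(v, P) = 4 + P³ (E(v, P) = 4 + P*P² = 4 + P³)
z = 36 (z = 4*9 = 36)
E(71, -69)*z + 2406776 = (4 + (-69)³)*36 + 2406776 = (4 - 328509)*36 + 2406776 = -328505*36 + 2406776 = -11826180 + 2406776 = -9419404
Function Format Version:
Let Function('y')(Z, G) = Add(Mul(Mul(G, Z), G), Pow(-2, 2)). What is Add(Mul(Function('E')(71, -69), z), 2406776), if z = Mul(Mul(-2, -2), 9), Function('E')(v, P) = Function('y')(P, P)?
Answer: -9419404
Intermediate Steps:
Function('y')(Z, G) = Add(4, Mul(Z, Pow(G, 2))) (Function('y')(Z, G) = Add(Mul(Z, Pow(G, 2)), 4) = Add(4, Mul(Z, Pow(G, 2))))
Function('E')(v, P) = Add(4, Pow(P, 3)) (Function('E')(v, P) = Add(4, Mul(P, Pow(P, 2))) = Add(4, Pow(P, 3)))
z = 36 (z = Mul(4, 9) = 36)
Add(Mul(Function('E')(71, -69), z), 2406776) = Add(Mul(Add(4, Pow(-69, 3)), 36), 2406776) = Add(Mul(Add(4, -328509), 36), 2406776) = Add(Mul(-328505, 36), 2406776) = Add(-11826180, 2406776) = -9419404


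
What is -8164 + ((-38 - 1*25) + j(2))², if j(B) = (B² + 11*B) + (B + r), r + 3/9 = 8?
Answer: -66752/9 ≈ -7416.9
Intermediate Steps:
r = 23/3 (r = -⅓ + 8 = 23/3 ≈ 7.6667)
j(B) = 23/3 + B² + 12*B (j(B) = (B² + 11*B) + (B + 23/3) = (B² + 11*B) + (23/3 + B) = 23/3 + B² + 12*B)
-8164 + ((-38 - 1*25) + j(2))² = -8164 + ((-38 - 1*25) + (23/3 + 2² + 12*2))² = -8164 + ((-38 - 25) + (23/3 + 4 + 24))² = -8164 + (-63 + 107/3)² = -8164 + (-82/3)² = -8164 + 6724/9 = -66752/9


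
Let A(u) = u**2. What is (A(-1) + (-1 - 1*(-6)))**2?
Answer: 36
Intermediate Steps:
(A(-1) + (-1 - 1*(-6)))**2 = ((-1)**2 + (-1 - 1*(-6)))**2 = (1 + (-1 + 6))**2 = (1 + 5)**2 = 6**2 = 36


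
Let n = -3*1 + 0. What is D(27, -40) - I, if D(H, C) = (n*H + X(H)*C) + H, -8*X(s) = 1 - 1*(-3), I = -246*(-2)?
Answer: -526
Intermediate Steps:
I = 492
X(s) = -½ (X(s) = -(1 - 1*(-3))/8 = -(1 + 3)/8 = -⅛*4 = -½)
n = -3 (n = -3 + 0 = -3)
D(H, C) = -2*H - C/2 (D(H, C) = (-3*H - C/2) + H = -2*H - C/2)
D(27, -40) - I = (-2*27 - ½*(-40)) - 1*492 = (-54 + 20) - 492 = -34 - 492 = -526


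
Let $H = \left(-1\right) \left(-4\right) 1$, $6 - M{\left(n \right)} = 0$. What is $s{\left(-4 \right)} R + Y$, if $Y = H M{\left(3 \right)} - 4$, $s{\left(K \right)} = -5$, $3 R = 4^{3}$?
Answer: $- \frac{260}{3} \approx -86.667$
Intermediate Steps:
$M{\left(n \right)} = 6$ ($M{\left(n \right)} = 6 - 0 = 6 + 0 = 6$)
$R = \frac{64}{3}$ ($R = \frac{4^{3}}{3} = \frac{1}{3} \cdot 64 = \frac{64}{3} \approx 21.333$)
$H = 4$ ($H = 4 \cdot 1 = 4$)
$Y = 20$ ($Y = 4 \cdot 6 - 4 = 24 - 4 = 20$)
$s{\left(-4 \right)} R + Y = \left(-5\right) \frac{64}{3} + 20 = - \frac{320}{3} + 20 = - \frac{260}{3}$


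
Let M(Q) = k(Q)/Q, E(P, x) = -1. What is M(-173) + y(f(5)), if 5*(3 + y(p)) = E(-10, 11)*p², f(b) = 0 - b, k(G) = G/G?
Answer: -1385/173 ≈ -8.0058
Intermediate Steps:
k(G) = 1
M(Q) = 1/Q
f(b) = -b
y(p) = -3 - p²/5 (y(p) = -3 + (-p²)/5 = -3 - p²/5)
M(-173) + y(f(5)) = 1/(-173) + (-3 - (-1*5)²/5) = -1/173 + (-3 - ⅕*(-5)²) = -1/173 + (-3 - ⅕*25) = -1/173 + (-3 - 5) = -1/173 - 8 = -1385/173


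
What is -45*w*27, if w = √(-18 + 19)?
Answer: -1215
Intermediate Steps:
w = 1 (w = √1 = 1)
-45*w*27 = -45*1*27 = -45*27 = -1215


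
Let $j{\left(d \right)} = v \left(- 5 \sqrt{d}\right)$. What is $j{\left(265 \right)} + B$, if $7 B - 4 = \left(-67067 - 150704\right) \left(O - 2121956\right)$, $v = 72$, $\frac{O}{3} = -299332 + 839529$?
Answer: $\frac{109182757419}{7} - 360 \sqrt{265} \approx 1.5598 \cdot 10^{10}$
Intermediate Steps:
$O = 1620591$ ($O = 3 \left(-299332 + 839529\right) = 3 \cdot 540197 = 1620591$)
$B = \frac{109182757419}{7}$ ($B = \frac{4}{7} + \frac{\left(-67067 - 150704\right) \left(1620591 - 2121956\right)}{7} = \frac{4}{7} + \frac{\left(-217771\right) \left(-501365\right)}{7} = \frac{4}{7} + \frac{1}{7} \cdot 109182757415 = \frac{4}{7} + \frac{109182757415}{7} = \frac{109182757419}{7} \approx 1.5598 \cdot 10^{10}$)
$j{\left(d \right)} = - 360 \sqrt{d}$ ($j{\left(d \right)} = 72 \left(- 5 \sqrt{d}\right) = - 360 \sqrt{d}$)
$j{\left(265 \right)} + B = - 360 \sqrt{265} + \frac{109182757419}{7} = \frac{109182757419}{7} - 360 \sqrt{265}$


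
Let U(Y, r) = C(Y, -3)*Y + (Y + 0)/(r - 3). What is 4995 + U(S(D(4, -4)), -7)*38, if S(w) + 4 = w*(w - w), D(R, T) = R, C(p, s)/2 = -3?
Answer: 29611/5 ≈ 5922.2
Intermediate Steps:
C(p, s) = -6 (C(p, s) = 2*(-3) = -6)
S(w) = -4 (S(w) = -4 + w*(w - w) = -4 + w*0 = -4 + 0 = -4)
U(Y, r) = -6*Y + Y/(-3 + r) (U(Y, r) = -6*Y + (Y + 0)/(r - 3) = -6*Y + Y/(-3 + r))
4995 + U(S(D(4, -4)), -7)*38 = 4995 - 4*(19 - 6*(-7))/(-3 - 7)*38 = 4995 - 4*(19 + 42)/(-10)*38 = 4995 - 4*(-⅒)*61*38 = 4995 + (122/5)*38 = 4995 + 4636/5 = 29611/5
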